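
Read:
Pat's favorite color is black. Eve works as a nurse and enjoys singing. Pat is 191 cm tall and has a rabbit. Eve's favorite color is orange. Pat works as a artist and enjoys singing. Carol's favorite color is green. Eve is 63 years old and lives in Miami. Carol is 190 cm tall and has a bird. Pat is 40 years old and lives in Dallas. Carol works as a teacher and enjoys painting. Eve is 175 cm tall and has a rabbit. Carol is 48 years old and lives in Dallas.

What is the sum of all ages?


48+40+63 = 151

151


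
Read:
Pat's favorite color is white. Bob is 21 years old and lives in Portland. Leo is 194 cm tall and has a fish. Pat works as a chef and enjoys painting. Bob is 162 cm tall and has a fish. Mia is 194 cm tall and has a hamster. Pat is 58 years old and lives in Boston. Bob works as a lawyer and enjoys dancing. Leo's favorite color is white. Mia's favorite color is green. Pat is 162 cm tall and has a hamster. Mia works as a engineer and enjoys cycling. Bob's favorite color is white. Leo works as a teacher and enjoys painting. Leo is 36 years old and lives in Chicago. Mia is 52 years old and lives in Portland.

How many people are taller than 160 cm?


Taller than 160: 4

4


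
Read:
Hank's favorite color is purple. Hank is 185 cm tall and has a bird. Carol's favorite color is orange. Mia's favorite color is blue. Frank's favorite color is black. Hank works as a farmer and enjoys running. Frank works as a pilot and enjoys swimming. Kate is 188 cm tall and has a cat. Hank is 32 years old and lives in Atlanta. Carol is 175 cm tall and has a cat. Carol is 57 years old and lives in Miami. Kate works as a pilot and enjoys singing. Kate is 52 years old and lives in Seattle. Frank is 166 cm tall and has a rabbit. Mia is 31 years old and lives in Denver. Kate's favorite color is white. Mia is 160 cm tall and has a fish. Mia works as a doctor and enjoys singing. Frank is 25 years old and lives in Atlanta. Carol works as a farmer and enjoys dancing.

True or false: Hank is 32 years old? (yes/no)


Hank is actually 32. yes

yes


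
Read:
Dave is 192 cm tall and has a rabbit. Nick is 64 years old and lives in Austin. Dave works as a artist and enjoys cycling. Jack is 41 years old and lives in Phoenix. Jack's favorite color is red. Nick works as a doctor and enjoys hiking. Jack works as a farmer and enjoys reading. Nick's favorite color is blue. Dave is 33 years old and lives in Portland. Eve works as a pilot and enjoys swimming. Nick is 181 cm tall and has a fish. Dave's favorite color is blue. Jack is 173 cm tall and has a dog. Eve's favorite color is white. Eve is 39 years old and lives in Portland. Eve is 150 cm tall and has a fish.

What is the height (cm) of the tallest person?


Tallest: Dave at 192 cm

192


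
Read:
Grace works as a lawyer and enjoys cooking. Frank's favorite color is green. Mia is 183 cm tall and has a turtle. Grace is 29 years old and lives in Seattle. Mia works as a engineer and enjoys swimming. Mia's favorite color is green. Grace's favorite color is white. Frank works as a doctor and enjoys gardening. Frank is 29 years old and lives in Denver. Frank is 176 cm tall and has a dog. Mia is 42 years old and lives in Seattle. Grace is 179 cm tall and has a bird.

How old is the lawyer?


The lawyer is Grace, age 29

29


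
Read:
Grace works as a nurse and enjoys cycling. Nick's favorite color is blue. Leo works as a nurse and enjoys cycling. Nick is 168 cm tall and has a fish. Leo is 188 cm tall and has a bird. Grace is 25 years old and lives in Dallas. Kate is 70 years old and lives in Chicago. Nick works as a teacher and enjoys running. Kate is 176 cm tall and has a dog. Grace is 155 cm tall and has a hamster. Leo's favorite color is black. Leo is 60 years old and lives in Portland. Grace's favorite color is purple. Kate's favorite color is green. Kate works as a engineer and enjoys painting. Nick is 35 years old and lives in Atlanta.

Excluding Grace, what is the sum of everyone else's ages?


Sum (excluding Grace): 165

165


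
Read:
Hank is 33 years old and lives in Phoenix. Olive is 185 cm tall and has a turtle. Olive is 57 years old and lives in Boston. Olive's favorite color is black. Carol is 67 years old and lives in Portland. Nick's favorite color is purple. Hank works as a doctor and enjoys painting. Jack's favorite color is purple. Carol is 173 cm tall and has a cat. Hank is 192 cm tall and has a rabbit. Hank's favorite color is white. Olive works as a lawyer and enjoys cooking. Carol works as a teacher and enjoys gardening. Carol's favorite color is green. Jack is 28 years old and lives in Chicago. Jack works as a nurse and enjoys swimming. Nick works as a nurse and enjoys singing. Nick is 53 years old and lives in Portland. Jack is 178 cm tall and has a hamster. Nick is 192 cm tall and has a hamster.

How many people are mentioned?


People: Jack, Carol, Olive, Hank, Nick. Count = 5

5


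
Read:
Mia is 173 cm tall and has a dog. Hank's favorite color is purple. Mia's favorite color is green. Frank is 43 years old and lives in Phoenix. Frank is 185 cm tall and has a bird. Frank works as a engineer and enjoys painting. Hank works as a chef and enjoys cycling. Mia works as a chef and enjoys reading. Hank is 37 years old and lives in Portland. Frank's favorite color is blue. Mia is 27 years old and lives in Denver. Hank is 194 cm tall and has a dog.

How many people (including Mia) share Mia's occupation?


Mia is a chef. Count = 2

2


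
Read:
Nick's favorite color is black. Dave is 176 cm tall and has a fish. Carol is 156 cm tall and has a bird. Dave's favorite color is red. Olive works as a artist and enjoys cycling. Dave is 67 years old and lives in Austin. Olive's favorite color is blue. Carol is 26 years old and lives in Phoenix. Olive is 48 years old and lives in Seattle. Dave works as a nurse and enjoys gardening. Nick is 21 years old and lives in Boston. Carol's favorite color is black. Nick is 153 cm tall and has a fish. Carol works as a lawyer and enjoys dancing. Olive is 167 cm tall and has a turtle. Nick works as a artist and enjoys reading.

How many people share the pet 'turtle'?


Count: 1

1


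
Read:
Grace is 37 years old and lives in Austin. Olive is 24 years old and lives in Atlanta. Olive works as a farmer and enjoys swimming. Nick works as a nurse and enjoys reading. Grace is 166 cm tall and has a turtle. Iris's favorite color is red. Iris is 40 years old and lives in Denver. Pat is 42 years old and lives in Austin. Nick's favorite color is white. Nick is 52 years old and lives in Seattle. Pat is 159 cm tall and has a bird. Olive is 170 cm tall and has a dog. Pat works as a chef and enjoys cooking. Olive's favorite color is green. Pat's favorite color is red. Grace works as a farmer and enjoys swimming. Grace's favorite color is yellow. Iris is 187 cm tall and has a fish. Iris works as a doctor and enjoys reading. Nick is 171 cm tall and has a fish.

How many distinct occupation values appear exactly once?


Unique occupation values: 3

3


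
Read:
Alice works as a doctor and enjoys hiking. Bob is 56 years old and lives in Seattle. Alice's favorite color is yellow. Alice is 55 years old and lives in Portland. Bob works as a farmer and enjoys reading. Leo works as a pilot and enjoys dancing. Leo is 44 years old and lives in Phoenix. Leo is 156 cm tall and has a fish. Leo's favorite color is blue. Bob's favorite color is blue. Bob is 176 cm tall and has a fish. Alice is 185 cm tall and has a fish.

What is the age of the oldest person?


Oldest: Bob at 56

56


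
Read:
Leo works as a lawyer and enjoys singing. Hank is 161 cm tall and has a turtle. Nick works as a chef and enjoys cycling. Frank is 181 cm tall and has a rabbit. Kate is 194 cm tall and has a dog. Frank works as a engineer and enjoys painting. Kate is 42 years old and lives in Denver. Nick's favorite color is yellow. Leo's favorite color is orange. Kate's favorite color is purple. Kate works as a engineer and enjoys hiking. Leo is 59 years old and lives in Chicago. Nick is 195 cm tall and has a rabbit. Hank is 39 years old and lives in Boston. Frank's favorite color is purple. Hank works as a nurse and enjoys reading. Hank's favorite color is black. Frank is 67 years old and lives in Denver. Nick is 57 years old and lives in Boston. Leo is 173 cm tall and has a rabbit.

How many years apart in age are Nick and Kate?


57 vs 42, diff = 15

15


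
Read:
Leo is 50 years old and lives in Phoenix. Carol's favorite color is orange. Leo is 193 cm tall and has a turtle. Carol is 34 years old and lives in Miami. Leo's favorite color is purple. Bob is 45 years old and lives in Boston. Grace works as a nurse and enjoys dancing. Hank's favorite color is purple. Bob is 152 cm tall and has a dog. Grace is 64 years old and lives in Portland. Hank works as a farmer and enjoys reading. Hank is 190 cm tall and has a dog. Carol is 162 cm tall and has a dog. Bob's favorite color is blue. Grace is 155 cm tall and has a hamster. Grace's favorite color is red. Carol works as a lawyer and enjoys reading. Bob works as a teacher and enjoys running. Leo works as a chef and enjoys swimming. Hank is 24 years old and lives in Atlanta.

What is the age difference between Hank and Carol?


|24 - 34| = 10

10


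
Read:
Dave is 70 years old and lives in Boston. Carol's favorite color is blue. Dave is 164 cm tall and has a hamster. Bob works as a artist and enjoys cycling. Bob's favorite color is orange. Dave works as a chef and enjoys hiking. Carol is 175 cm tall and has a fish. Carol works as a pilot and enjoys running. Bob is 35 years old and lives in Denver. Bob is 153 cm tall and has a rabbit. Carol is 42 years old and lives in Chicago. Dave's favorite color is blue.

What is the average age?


Sum=147, n=3, avg=49

49


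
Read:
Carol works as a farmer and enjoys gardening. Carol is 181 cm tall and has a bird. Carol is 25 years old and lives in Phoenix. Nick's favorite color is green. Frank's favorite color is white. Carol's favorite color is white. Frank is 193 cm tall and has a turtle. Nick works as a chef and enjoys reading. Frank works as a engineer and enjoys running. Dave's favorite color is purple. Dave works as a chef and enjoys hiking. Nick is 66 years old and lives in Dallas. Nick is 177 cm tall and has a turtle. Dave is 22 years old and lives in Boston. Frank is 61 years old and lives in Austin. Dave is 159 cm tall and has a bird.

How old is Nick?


Nick is 66 years old

66


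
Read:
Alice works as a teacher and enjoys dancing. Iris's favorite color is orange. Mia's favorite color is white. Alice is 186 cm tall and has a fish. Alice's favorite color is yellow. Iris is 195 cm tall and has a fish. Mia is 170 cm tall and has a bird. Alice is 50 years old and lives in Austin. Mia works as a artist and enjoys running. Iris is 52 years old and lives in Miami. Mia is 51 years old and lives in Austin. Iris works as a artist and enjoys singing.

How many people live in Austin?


Count in Austin: 2

2


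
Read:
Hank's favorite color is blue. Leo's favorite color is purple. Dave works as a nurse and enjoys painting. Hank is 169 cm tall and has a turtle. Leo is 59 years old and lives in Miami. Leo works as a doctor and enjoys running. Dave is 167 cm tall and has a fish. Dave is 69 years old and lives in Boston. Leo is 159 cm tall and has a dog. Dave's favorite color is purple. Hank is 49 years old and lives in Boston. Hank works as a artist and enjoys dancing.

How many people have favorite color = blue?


Count: 1

1


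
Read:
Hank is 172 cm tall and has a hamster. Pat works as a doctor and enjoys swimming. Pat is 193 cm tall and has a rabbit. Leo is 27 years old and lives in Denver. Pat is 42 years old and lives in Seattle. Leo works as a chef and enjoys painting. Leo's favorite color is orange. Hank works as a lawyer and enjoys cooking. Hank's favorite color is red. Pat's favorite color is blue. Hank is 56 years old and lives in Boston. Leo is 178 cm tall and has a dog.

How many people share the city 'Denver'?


Count: 1

1


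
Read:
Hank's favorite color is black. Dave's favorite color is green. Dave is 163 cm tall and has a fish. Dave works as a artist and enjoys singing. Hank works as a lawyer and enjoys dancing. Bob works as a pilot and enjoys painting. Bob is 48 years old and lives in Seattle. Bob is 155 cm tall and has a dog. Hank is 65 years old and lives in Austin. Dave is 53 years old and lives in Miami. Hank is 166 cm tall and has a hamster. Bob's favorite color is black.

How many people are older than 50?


Filter: 2

2


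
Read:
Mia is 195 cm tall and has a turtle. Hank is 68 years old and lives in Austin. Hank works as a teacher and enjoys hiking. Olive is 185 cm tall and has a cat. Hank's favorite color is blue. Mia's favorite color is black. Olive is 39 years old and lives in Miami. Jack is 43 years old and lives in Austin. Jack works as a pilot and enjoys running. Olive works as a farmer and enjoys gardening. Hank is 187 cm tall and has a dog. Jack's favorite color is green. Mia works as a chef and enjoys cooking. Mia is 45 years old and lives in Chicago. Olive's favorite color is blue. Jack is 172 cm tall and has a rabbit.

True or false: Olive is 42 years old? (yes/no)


Olive is actually 39. no

no


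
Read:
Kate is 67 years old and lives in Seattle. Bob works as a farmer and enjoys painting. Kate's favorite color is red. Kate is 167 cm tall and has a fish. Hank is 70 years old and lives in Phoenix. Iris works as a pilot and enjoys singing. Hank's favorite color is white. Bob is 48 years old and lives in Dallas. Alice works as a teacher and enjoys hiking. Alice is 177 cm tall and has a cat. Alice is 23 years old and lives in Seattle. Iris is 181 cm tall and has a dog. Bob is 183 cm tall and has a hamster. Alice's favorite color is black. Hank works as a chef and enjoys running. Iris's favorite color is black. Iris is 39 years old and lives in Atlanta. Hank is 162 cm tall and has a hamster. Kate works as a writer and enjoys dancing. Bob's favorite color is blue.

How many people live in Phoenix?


Count in Phoenix: 1

1


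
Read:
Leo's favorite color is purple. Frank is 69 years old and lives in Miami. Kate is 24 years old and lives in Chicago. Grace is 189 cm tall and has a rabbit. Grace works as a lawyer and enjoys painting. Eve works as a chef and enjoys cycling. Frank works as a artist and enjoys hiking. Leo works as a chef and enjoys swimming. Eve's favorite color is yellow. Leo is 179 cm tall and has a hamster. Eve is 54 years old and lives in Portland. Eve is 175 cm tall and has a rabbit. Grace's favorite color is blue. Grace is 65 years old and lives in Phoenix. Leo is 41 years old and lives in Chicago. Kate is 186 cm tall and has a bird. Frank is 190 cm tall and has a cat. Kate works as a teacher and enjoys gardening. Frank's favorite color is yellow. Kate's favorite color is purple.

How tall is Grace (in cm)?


Grace is 189 cm tall

189


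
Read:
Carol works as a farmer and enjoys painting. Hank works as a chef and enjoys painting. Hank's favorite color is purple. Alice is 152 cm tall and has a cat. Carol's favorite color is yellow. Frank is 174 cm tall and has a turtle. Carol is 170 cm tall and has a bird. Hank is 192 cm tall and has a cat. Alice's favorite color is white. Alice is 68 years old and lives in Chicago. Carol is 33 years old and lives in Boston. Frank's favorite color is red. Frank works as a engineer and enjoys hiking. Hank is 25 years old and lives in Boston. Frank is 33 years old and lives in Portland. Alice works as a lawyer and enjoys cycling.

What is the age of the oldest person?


Oldest: Alice at 68

68


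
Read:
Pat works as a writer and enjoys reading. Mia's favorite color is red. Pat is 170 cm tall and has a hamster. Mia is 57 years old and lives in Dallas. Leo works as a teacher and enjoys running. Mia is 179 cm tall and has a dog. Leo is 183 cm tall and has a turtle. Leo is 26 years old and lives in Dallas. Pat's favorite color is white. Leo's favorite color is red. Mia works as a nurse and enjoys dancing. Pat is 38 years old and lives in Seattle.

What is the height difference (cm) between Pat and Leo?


|170 - 183| = 13

13


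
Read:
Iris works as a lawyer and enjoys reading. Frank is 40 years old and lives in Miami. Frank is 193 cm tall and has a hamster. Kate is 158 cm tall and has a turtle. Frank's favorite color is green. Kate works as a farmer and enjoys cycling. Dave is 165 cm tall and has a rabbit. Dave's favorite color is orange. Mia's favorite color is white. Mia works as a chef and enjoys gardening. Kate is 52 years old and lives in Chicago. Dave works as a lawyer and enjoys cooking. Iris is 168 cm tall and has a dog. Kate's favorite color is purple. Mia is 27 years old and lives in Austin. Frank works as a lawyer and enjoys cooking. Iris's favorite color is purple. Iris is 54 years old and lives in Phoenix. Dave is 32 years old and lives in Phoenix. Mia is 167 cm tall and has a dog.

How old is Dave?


Dave is 32 years old

32


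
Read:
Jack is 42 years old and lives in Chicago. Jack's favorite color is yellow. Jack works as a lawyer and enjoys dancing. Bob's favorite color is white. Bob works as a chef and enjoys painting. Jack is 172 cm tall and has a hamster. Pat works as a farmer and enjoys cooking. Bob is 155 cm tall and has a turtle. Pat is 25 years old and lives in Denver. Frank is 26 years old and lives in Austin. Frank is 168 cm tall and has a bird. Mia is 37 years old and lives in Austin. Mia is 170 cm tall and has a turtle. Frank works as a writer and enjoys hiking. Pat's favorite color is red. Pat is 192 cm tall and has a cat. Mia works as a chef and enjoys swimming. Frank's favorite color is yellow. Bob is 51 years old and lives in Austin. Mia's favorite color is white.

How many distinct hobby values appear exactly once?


Unique hobby values: 5

5


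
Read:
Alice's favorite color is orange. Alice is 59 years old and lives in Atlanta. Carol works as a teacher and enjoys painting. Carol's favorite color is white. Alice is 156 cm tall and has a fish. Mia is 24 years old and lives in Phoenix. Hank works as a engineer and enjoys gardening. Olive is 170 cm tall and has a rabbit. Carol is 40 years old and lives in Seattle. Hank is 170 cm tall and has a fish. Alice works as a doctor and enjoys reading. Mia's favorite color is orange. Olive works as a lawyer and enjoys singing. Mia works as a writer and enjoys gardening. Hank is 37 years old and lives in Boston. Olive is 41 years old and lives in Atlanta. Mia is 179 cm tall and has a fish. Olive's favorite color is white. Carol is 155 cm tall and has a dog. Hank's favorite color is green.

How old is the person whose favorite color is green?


Person with favorite color=green is Hank, age 37

37


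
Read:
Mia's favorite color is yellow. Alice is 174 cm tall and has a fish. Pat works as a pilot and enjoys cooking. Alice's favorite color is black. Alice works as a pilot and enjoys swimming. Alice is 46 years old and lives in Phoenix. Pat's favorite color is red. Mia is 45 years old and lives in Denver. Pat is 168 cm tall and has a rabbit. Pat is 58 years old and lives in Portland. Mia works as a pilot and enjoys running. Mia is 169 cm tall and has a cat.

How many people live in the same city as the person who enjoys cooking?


Person with hobby cooking is Pat, city Portland. Count = 1

1


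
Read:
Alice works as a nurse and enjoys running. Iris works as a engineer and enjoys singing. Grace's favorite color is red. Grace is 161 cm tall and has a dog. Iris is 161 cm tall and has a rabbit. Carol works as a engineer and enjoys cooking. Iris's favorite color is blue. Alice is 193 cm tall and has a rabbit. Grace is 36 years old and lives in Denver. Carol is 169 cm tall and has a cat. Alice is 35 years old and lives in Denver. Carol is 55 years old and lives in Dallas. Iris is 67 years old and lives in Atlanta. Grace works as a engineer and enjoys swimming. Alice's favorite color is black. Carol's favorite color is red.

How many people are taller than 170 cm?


Taller than 170: 1

1


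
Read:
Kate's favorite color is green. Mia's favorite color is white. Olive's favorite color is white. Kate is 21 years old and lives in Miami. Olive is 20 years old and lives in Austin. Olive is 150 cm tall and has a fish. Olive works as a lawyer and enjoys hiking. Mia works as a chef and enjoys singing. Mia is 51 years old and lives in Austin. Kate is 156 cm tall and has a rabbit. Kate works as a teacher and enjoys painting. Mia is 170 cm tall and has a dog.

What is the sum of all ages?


51+21+20 = 92

92


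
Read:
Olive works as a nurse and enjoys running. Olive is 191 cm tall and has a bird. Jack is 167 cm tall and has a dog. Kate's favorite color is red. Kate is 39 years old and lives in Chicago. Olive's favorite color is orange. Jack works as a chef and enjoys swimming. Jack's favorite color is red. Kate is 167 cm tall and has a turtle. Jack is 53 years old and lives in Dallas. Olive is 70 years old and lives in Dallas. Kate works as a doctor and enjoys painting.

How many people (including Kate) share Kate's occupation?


Kate is a doctor. Count = 1

1


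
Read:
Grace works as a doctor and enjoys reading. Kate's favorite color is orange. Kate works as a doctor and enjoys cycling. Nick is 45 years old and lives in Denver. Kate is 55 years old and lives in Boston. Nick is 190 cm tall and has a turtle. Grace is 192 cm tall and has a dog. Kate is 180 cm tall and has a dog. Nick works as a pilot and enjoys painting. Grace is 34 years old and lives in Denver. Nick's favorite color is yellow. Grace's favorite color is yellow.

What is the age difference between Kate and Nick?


|55 - 45| = 10

10


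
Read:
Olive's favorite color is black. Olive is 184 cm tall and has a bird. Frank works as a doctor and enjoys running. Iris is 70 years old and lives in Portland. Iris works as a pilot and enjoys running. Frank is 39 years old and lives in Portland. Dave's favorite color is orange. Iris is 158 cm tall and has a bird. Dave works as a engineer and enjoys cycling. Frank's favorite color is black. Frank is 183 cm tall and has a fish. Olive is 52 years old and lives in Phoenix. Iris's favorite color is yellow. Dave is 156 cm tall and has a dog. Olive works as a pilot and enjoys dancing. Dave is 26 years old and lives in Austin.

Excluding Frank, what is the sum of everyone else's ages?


Sum (excluding Frank): 148

148


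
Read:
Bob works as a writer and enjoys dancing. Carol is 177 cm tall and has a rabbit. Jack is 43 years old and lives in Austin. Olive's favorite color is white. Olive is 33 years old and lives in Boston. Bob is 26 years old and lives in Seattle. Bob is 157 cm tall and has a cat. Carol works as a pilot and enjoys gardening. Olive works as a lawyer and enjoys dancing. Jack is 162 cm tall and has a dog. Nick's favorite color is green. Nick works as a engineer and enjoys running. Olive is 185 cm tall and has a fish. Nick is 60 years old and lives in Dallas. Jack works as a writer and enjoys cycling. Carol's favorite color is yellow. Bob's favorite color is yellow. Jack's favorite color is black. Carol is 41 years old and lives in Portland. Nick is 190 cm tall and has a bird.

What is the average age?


Sum=203, n=5, avg=40.6

40.6


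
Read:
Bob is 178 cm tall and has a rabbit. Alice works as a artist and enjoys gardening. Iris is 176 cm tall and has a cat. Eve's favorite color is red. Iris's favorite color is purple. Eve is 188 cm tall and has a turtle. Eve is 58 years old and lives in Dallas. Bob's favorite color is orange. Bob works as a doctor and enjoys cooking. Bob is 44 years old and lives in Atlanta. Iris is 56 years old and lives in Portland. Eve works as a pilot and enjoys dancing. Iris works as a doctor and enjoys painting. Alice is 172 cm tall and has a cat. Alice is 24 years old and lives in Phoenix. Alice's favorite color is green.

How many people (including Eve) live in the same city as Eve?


Eve lives in Dallas. Count = 1

1


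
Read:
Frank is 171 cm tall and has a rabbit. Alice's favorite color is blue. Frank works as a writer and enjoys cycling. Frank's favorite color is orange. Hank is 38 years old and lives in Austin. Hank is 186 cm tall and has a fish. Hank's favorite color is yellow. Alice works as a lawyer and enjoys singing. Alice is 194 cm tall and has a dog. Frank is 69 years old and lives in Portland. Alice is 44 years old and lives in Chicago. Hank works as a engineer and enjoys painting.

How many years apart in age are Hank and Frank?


38 vs 69, diff = 31

31


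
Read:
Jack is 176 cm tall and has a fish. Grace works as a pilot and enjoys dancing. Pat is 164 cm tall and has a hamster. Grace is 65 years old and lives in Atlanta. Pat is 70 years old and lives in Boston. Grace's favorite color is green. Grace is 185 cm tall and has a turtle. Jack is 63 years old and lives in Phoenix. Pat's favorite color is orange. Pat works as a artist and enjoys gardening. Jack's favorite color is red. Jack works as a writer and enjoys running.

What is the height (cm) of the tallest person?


Tallest: Grace at 185 cm

185


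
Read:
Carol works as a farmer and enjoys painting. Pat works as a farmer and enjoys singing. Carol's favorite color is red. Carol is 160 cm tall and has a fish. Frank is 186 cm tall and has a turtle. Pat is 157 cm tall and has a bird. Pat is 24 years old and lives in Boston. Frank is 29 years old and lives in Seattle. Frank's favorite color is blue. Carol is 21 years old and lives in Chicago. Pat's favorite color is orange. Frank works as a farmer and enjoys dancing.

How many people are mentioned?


People: Frank, Pat, Carol. Count = 3

3


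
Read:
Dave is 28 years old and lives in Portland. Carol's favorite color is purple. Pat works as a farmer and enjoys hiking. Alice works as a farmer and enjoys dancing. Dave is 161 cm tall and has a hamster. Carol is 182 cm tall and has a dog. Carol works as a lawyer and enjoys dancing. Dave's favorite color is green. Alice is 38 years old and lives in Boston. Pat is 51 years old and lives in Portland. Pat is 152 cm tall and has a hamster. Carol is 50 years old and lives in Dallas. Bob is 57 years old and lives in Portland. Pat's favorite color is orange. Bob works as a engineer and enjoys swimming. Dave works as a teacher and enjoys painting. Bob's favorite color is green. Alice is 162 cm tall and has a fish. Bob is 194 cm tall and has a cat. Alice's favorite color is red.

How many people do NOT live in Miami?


Not in Miami: 5

5


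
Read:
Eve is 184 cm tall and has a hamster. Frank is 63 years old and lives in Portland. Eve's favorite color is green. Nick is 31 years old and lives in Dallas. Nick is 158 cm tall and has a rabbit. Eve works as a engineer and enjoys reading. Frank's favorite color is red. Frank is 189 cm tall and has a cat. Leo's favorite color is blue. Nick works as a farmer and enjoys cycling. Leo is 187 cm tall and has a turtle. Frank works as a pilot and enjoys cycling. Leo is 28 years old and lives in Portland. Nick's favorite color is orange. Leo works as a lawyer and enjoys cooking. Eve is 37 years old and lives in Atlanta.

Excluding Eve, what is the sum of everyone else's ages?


Sum (excluding Eve): 122

122


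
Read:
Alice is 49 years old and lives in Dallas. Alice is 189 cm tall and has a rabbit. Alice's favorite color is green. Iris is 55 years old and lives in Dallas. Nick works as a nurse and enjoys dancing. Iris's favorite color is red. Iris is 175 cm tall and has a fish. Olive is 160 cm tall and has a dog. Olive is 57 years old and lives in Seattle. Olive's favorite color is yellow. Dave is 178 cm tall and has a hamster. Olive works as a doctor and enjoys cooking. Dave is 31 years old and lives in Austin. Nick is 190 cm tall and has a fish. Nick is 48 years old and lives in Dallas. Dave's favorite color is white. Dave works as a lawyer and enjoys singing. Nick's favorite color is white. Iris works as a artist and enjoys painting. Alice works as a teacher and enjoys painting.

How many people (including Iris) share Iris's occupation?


Iris is a artist. Count = 1

1


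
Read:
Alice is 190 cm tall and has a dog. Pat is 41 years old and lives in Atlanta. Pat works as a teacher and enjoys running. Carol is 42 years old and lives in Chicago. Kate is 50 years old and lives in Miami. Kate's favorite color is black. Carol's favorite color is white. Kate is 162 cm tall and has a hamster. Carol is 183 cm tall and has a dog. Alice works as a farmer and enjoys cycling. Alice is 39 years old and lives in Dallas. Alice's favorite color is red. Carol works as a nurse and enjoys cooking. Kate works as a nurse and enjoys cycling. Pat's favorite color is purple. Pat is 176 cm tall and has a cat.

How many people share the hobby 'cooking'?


Count: 1

1


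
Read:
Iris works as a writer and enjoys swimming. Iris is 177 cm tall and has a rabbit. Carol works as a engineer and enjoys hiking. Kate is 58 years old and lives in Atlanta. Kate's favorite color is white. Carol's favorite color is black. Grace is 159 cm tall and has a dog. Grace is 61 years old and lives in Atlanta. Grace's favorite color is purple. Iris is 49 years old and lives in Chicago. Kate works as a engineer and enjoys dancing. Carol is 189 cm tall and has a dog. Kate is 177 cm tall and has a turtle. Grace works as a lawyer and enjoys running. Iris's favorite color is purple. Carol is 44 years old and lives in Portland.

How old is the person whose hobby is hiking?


Person with hobby=hiking is Carol, age 44

44


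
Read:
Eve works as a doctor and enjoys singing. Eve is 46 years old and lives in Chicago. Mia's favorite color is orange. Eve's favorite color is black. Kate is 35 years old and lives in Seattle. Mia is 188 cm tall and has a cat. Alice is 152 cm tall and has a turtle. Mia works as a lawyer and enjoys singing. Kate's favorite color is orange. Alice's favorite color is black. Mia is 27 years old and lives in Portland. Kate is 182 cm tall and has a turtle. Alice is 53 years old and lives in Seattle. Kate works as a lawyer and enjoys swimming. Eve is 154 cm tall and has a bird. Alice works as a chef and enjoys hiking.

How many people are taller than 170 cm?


Taller than 170: 2

2


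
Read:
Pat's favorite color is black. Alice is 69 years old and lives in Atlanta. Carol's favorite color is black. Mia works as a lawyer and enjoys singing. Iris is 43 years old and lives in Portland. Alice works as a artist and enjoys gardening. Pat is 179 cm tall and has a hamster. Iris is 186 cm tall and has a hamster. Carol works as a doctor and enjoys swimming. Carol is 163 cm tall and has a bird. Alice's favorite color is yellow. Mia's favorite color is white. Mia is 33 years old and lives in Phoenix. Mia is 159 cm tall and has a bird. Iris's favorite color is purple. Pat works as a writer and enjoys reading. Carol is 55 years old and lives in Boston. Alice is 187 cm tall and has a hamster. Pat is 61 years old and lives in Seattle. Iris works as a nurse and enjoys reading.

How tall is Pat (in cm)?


Pat is 179 cm tall

179


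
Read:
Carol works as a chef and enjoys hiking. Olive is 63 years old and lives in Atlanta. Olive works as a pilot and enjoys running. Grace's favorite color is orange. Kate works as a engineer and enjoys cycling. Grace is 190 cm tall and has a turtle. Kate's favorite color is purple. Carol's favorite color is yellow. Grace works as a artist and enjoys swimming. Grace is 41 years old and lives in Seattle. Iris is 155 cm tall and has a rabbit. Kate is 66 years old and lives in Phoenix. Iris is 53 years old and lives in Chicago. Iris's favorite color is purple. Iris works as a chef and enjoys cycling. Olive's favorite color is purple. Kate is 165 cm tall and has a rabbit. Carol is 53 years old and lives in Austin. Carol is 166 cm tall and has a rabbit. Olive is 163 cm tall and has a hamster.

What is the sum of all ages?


66+41+63+53+53 = 276

276


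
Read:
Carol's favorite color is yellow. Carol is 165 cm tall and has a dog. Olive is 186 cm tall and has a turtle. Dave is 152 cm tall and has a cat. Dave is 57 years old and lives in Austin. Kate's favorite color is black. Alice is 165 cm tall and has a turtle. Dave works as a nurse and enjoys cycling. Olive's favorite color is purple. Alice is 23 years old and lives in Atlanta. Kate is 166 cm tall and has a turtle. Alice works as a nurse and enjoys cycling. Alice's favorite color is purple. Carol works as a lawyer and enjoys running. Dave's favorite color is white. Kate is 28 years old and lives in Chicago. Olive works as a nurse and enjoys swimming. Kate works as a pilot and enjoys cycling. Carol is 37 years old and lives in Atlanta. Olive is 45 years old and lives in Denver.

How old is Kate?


Kate is 28 years old

28


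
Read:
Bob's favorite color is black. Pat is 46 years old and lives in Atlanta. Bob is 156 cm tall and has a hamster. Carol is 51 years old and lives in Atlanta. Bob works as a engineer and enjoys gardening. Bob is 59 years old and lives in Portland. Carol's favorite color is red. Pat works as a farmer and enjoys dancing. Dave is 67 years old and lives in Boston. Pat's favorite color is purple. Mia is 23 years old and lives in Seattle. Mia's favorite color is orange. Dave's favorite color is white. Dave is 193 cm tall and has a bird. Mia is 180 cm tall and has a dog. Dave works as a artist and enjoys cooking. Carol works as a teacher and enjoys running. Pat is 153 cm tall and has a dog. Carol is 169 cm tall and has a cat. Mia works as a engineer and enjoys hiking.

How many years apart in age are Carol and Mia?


51 vs 23, diff = 28

28


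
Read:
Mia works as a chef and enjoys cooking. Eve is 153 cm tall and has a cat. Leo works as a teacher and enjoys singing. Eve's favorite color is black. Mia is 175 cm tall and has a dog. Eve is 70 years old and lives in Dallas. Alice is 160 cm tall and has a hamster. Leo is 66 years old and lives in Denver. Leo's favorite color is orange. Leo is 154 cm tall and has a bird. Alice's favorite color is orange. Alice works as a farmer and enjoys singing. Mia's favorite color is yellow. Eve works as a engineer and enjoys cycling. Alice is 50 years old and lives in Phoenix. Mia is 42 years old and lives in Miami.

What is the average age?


Sum=228, n=4, avg=57

57


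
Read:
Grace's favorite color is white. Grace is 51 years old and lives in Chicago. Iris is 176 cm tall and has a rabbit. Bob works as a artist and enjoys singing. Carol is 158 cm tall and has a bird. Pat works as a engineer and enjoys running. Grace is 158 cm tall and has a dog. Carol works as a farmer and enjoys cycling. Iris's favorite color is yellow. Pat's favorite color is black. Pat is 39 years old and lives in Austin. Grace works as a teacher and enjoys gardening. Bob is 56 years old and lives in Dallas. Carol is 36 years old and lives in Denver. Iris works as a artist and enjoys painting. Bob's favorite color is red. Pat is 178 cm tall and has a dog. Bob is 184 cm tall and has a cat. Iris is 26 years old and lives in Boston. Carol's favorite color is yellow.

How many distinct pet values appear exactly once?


Unique pet values: 3

3


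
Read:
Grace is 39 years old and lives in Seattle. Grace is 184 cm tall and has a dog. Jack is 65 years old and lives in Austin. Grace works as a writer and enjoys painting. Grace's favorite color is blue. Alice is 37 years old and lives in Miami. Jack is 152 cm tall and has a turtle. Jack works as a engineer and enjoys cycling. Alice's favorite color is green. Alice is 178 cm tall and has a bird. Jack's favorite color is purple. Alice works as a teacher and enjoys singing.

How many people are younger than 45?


Filter: 2

2


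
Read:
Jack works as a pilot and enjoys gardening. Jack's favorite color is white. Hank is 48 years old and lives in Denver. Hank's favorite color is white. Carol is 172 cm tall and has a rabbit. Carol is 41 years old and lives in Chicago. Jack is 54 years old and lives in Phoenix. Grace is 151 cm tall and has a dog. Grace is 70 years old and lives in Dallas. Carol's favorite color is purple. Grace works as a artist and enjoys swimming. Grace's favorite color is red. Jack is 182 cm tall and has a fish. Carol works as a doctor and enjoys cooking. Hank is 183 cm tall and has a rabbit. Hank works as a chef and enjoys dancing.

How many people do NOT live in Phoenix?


Not in Phoenix: 3

3


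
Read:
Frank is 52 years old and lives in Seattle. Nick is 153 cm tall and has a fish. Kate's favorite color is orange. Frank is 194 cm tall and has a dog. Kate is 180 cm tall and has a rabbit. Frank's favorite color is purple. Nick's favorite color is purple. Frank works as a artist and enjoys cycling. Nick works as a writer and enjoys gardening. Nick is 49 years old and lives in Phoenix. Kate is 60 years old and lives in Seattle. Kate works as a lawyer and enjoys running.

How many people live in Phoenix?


Count in Phoenix: 1

1


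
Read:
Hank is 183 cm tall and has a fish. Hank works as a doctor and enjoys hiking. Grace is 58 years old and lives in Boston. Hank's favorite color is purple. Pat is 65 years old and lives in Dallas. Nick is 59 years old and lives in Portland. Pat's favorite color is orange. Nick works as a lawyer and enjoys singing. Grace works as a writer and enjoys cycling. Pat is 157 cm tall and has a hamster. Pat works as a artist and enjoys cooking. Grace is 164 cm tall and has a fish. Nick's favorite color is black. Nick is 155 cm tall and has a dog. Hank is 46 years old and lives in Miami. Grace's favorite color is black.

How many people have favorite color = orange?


Count: 1

1


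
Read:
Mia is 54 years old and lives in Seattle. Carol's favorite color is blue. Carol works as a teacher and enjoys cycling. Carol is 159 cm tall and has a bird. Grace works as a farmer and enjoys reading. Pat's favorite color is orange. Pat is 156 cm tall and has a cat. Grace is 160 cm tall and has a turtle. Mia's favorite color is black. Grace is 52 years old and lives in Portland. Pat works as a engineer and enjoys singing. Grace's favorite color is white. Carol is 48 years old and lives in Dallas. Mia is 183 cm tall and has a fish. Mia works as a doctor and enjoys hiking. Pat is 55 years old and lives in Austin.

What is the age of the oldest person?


Oldest: Pat at 55

55


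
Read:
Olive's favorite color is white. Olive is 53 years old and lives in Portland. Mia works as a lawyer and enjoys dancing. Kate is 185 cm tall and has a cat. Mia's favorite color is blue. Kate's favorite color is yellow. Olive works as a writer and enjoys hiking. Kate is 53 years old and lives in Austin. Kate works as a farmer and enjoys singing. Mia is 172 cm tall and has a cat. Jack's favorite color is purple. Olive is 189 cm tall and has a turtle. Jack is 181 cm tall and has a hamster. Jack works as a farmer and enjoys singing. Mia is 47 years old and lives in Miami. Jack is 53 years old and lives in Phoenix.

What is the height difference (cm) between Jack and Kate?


|181 - 185| = 4

4


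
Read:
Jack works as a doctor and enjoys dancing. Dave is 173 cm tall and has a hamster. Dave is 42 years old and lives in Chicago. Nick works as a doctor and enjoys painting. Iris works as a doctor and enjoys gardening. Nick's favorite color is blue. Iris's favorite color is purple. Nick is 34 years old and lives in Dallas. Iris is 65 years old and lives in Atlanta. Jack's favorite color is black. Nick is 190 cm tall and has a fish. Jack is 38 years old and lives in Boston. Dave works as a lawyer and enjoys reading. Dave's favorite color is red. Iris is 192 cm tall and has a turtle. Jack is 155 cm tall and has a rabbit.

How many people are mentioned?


People: Jack, Iris, Nick, Dave. Count = 4

4


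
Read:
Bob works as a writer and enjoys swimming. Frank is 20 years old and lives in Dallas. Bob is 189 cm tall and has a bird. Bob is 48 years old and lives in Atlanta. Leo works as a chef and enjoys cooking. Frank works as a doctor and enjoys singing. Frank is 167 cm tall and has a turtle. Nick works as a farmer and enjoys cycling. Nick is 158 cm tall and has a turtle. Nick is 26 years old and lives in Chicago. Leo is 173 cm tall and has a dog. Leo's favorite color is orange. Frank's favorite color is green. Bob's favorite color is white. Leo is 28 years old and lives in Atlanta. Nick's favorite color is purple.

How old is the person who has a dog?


Person with dog is Leo, age 28

28
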